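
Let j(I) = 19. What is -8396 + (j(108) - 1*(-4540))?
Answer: -3837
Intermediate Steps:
-8396 + (j(108) - 1*(-4540)) = -8396 + (19 - 1*(-4540)) = -8396 + (19 + 4540) = -8396 + 4559 = -3837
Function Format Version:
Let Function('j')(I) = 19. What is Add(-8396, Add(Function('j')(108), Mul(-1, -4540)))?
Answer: -3837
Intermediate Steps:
Add(-8396, Add(Function('j')(108), Mul(-1, -4540))) = Add(-8396, Add(19, Mul(-1, -4540))) = Add(-8396, Add(19, 4540)) = Add(-8396, 4559) = -3837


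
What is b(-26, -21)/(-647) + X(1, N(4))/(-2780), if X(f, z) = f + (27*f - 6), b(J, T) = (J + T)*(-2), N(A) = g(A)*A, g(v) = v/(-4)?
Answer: -137777/899330 ≈ -0.15320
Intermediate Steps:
g(v) = -v/4 (g(v) = v*(-1/4) = -v/4)
N(A) = -A**2/4 (N(A) = (-A/4)*A = -A**2/4)
b(J, T) = -2*J - 2*T
X(f, z) = -6 + 28*f (X(f, z) = f + (-6 + 27*f) = -6 + 28*f)
b(-26, -21)/(-647) + X(1, N(4))/(-2780) = (-2*(-26) - 2*(-21))/(-647) + (-6 + 28*1)/(-2780) = (52 + 42)*(-1/647) + (-6 + 28)*(-1/2780) = 94*(-1/647) + 22*(-1/2780) = -94/647 - 11/1390 = -137777/899330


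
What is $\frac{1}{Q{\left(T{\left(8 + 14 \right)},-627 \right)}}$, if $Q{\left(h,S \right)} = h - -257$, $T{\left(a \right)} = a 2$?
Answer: $\frac{1}{301} \approx 0.0033223$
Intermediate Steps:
$T{\left(a \right)} = 2 a$
$Q{\left(h,S \right)} = 257 + h$ ($Q{\left(h,S \right)} = h + 257 = 257 + h$)
$\frac{1}{Q{\left(T{\left(8 + 14 \right)},-627 \right)}} = \frac{1}{257 + 2 \left(8 + 14\right)} = \frac{1}{257 + 2 \cdot 22} = \frac{1}{257 + 44} = \frac{1}{301}$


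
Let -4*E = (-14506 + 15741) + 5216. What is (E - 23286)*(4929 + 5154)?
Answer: -1004216385/4 ≈ -2.5105e+8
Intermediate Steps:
E = -6451/4 (E = -((-14506 + 15741) + 5216)/4 = -(1235 + 5216)/4 = -¼*6451 = -6451/4 ≈ -1612.8)
(E - 23286)*(4929 + 5154) = (-6451/4 - 23286)*(4929 + 5154) = -99595/4*10083 = -1004216385/4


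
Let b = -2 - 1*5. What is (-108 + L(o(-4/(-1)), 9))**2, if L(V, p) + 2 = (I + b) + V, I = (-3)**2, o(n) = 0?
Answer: 11664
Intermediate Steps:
b = -7 (b = -2 - 5 = -7)
I = 9
L(V, p) = V (L(V, p) = -2 + ((9 - 7) + V) = -2 + (2 + V) = V)
(-108 + L(o(-4/(-1)), 9))**2 = (-108 + 0)**2 = (-108)**2 = 11664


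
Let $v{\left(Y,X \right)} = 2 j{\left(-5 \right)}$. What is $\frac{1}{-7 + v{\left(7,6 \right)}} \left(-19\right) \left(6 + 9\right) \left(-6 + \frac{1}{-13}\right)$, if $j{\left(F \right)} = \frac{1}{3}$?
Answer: $- \frac{3555}{13} \approx -273.46$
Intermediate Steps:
$j{\left(F \right)} = \frac{1}{3}$
$v{\left(Y,X \right)} = \frac{2}{3}$ ($v{\left(Y,X \right)} = 2 \cdot \frac{1}{3} = \frac{2}{3}$)
$\frac{1}{-7 + v{\left(7,6 \right)}} \left(-19\right) \left(6 + 9\right) \left(-6 + \frac{1}{-13}\right) = \frac{1}{-7 + \frac{2}{3}} \left(-19\right) \left(6 + 9\right) \left(-6 + \frac{1}{-13}\right) = \frac{1}{- \frac{19}{3}} \left(-19\right) 15 \left(-6 - \frac{1}{13}\right) = \left(- \frac{3}{19}\right) \left(-19\right) 15 \left(- \frac{79}{13}\right) = 3 \left(- \frac{1185}{13}\right) = - \frac{3555}{13}$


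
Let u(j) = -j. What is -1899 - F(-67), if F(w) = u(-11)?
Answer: -1910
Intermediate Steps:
F(w) = 11 (F(w) = -1*(-11) = 11)
-1899 - F(-67) = -1899 - 1*11 = -1899 - 11 = -1910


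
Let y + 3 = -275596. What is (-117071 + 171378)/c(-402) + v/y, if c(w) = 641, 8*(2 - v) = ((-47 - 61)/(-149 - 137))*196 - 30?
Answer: 8561099482719/101048924548 ≈ 84.722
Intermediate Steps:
y = -275599 (y = -3 - 275596 = -275599)
v = -2003/572 (v = 2 - (((-47 - 61)/(-149 - 137))*196 - 30)/8 = 2 - (-108/(-286)*196 - 30)/8 = 2 - (-108*(-1/286)*196 - 30)/8 = 2 - ((54/143)*196 - 30)/8 = 2 - (10584/143 - 30)/8 = 2 - 1/8*6294/143 = 2 - 3147/572 = -2003/572 ≈ -3.5017)
(-117071 + 171378)/c(-402) + v/y = (-117071 + 171378)/641 - 2003/572/(-275599) = 54307*(1/641) - 2003/572*(-1/275599) = 54307/641 + 2003/157642628 = 8561099482719/101048924548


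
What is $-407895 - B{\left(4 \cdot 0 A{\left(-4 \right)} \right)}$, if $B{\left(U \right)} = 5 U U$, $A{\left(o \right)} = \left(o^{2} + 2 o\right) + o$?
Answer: $-407895$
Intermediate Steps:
$A{\left(o \right)} = o^{2} + 3 o$
$B{\left(U \right)} = 5 U^{2}$
$-407895 - B{\left(4 \cdot 0 A{\left(-4 \right)} \right)} = -407895 - 5 \left(4 \cdot 0 \left(- 4 \left(3 - 4\right)\right)\right)^{2} = -407895 - 5 \left(0 \left(\left(-4\right) \left(-1\right)\right)\right)^{2} = -407895 - 5 \left(0 \cdot 4\right)^{2} = -407895 - 5 \cdot 0^{2} = -407895 - 5 \cdot 0 = -407895 - 0 = -407895 + 0 = -407895$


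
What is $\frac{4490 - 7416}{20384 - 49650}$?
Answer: $\frac{1463}{14633} \approx 0.09998$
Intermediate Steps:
$\frac{4490 - 7416}{20384 - 49650} = \frac{4490 - 7416}{-29266} = \left(-2926\right) \left(- \frac{1}{29266}\right) = \frac{1463}{14633}$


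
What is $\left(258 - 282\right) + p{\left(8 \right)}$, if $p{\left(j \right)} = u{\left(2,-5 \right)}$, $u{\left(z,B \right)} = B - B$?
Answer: $-24$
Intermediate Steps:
$u{\left(z,B \right)} = 0$
$p{\left(j \right)} = 0$
$\left(258 - 282\right) + p{\left(8 \right)} = \left(258 - 282\right) + 0 = -24 + 0 = -24$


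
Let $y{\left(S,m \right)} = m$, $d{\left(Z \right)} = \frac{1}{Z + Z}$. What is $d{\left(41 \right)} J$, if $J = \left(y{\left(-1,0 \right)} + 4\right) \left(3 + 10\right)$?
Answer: $\frac{26}{41} \approx 0.63415$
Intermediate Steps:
$d{\left(Z \right)} = \frac{1}{2 Z}$
$J = 52$ ($J = \left(0 + 4\right) \left(3 + 10\right) = 4 \cdot 13 = 52$)
$d{\left(41 \right)} J = \frac{1}{2 \cdot 41} \cdot 52 = \frac{1}{2} \cdot \frac{1}{41} \cdot 52 = \frac{1}{82} \cdot 52 = \frac{26}{41}$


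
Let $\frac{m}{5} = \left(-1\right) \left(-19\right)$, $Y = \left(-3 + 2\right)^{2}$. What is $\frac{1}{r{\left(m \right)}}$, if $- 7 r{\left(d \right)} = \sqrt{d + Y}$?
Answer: $- \frac{7 \sqrt{6}}{24} \approx -0.71443$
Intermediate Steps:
$Y = 1$ ($Y = \left(-1\right)^{2} = 1$)
$m = 95$ ($m = 5 \left(\left(-1\right) \left(-19\right)\right) = 5 \cdot 19 = 95$)
$r{\left(d \right)} = - \frac{\sqrt{1 + d}}{7}$ ($r{\left(d \right)} = - \frac{\sqrt{d + 1}}{7} = - \frac{\sqrt{1 + d}}{7}$)
$\frac{1}{r{\left(m \right)}} = \frac{1}{\left(- \frac{1}{7}\right) \sqrt{1 + 95}} = \frac{1}{\left(- \frac{1}{7}\right) \sqrt{96}} = \frac{1}{\left(- \frac{1}{7}\right) 4 \sqrt{6}} = \frac{1}{\left(- \frac{4}{7}\right) \sqrt{6}} = - \frac{7 \sqrt{6}}{24}$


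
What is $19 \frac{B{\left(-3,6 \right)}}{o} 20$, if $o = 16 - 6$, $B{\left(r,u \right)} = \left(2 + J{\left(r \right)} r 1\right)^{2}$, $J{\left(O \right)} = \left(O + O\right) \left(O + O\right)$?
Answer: $426968$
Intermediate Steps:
$J{\left(O \right)} = 4 O^{2}$ ($J{\left(O \right)} = 2 O 2 O = 4 O^{2}$)
$B{\left(r,u \right)} = \left(2 + 4 r^{3}\right)^{2}$ ($B{\left(r,u \right)} = \left(2 + 4 r^{2} r 1\right)^{2} = \left(2 + 4 r^{3} \cdot 1\right)^{2} = \left(2 + 4 r^{3}\right)^{2}$)
$o = 10$
$19 \frac{B{\left(-3,6 \right)}}{o} 20 = 19 \frac{4 \left(1 + 2 \left(-3\right)^{3}\right)^{2}}{10} \cdot 20 = 19 \cdot 4 \left(1 + 2 \left(-27\right)\right)^{2} \cdot \frac{1}{10} \cdot 20 = 19 \cdot 4 \left(1 - 54\right)^{2} \cdot \frac{1}{10} \cdot 20 = 19 \cdot 4 \left(-53\right)^{2} \cdot \frac{1}{10} \cdot 20 = 19 \cdot 4 \cdot 2809 \cdot \frac{1}{10} \cdot 20 = 19 \cdot 11236 \cdot \frac{1}{10} \cdot 20 = 19 \cdot \frac{5618}{5} \cdot 20 = \frac{106742}{5} \cdot 20 = 426968$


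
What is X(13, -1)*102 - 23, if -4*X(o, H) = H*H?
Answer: -97/2 ≈ -48.500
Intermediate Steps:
X(o, H) = -H²/4 (X(o, H) = -H*H/4 = -H²/4)
X(13, -1)*102 - 23 = -¼*(-1)²*102 - 23 = -¼*1*102 - 23 = -¼*102 - 23 = -51/2 - 23 = -97/2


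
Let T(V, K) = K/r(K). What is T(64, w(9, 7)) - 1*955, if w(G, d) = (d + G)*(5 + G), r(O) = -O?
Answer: -956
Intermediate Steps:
w(G, d) = (5 + G)*(G + d) (w(G, d) = (G + d)*(5 + G) = (5 + G)*(G + d))
T(V, K) = -1 (T(V, K) = K/((-K)) = K*(-1/K) = -1)
T(64, w(9, 7)) - 1*955 = -1 - 1*955 = -1 - 955 = -956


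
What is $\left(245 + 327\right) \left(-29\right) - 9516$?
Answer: $-26104$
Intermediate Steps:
$\left(245 + 327\right) \left(-29\right) - 9516 = 572 \left(-29\right) - 9516 = -16588 - 9516 = -26104$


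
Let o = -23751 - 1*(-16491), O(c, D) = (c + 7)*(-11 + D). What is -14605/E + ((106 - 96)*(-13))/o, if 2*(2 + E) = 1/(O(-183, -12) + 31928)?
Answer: 762925475699/104473578 ≈ 7302.6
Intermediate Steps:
O(c, D) = (-11 + D)*(7 + c) (O(c, D) = (7 + c)*(-11 + D) = (-11 + D)*(7 + c))
E = -143903/71952 (E = -2 + 1/(2*((-77 - 11*(-183) + 7*(-12) - 12*(-183)) + 31928)) = -2 + 1/(2*((-77 + 2013 - 84 + 2196) + 31928)) = -2 + 1/(2*(4048 + 31928)) = -2 + (½)/35976 = -2 + (½)*(1/35976) = -2 + 1/71952 = -143903/71952 ≈ -2.0000)
o = -7260 (o = -23751 + 16491 = -7260)
-14605/E + ((106 - 96)*(-13))/o = -14605/(-143903/71952) + ((106 - 96)*(-13))/(-7260) = -14605*(-71952/143903) + (10*(-13))*(-1/7260) = 1050858960/143903 - 130*(-1/7260) = 1050858960/143903 + 13/726 = 762925475699/104473578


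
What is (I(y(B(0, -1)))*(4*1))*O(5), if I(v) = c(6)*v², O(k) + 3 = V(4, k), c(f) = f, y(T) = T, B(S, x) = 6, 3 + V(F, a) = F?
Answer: -1728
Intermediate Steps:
V(F, a) = -3 + F
O(k) = -2 (O(k) = -3 + (-3 + 4) = -3 + 1 = -2)
I(v) = 6*v²
(I(y(B(0, -1)))*(4*1))*O(5) = ((6*6²)*(4*1))*(-2) = ((6*36)*4)*(-2) = (216*4)*(-2) = 864*(-2) = -1728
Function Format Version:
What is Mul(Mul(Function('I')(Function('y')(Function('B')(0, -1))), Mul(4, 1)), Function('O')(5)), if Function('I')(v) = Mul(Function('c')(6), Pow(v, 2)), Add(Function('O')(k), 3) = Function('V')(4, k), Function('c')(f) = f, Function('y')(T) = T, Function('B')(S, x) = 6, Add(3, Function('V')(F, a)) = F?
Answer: -1728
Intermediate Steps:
Function('V')(F, a) = Add(-3, F)
Function('O')(k) = -2 (Function('O')(k) = Add(-3, Add(-3, 4)) = Add(-3, 1) = -2)
Function('I')(v) = Mul(6, Pow(v, 2))
Mul(Mul(Function('I')(Function('y')(Function('B')(0, -1))), Mul(4, 1)), Function('O')(5)) = Mul(Mul(Mul(6, Pow(6, 2)), Mul(4, 1)), -2) = Mul(Mul(Mul(6, 36), 4), -2) = Mul(Mul(216, 4), -2) = Mul(864, -2) = -1728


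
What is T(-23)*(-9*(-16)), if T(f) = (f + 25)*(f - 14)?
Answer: -10656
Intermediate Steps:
T(f) = (-14 + f)*(25 + f) (T(f) = (25 + f)*(-14 + f) = (-14 + f)*(25 + f))
T(-23)*(-9*(-16)) = (-350 + (-23)² + 11*(-23))*(-9*(-16)) = (-350 + 529 - 253)*144 = -74*144 = -10656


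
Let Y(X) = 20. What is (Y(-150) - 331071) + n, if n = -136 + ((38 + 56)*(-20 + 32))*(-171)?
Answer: -524075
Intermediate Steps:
n = -193024 (n = -136 + (94*12)*(-171) = -136 + 1128*(-171) = -136 - 192888 = -193024)
(Y(-150) - 331071) + n = (20 - 331071) - 193024 = -331051 - 193024 = -524075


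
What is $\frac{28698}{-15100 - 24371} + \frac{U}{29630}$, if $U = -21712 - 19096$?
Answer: $- \frac{410175718}{194920955} \approx -2.1043$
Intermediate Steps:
$U = -40808$
$\frac{28698}{-15100 - 24371} + \frac{U}{29630} = \frac{28698}{-15100 - 24371} - \frac{40808}{29630} = \frac{28698}{-15100 - 24371} - \frac{20404}{14815} = \frac{28698}{-39471} - \frac{20404}{14815} = 28698 \left(- \frac{1}{39471}\right) - \frac{20404}{14815} = - \frac{9566}{13157} - \frac{20404}{14815} = - \frac{410175718}{194920955}$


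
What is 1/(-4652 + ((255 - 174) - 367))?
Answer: -1/4938 ≈ -0.00020251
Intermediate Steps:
1/(-4652 + ((255 - 174) - 367)) = 1/(-4652 + (81 - 367)) = 1/(-4652 - 286) = 1/(-4938) = -1/4938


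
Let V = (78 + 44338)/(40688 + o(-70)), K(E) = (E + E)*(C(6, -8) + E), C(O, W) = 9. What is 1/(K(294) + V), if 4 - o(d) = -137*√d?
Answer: 36905844993711/6575333218870481612 + 190156*I*√70/1643833304717620403 ≈ 5.6128e-6 + 9.6784e-13*I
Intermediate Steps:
o(d) = 4 + 137*√d (o(d) = 4 - (-137)*√d = 4 + 137*√d)
K(E) = 2*E*(9 + E) (K(E) = (E + E)*(9 + E) = (2*E)*(9 + E) = 2*E*(9 + E))
V = 44416/(40692 + 137*I*√70) (V = (78 + 44338)/(40688 + (4 + 137*√(-70))) = 44416/(40688 + (4 + 137*(I*√70))) = 44416/(40688 + (4 + 137*I*√70)) = 44416/(40692 + 137*I*√70) ≈ 1.0907 - 0.030722*I)
1/(K(294) + V) = 1/(2*294*(9 + 294) + (903687936/828576347 - 3042496*I*√70/828576347)) = 1/(2*294*303 + (903687936/828576347 - 3042496*I*√70/828576347)) = 1/(178164 + (903687936/828576347 - 3042496*I*√70/828576347)) = 1/(147623379974844/828576347 - 3042496*I*√70/828576347)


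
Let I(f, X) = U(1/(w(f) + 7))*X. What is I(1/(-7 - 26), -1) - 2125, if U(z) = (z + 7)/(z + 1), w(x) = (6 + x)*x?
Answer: -18147446/8515 ≈ -2131.2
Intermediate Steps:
w(x) = x*(6 + x)
U(z) = (7 + z)/(1 + z)
I(f, X) = X*(7 + 1/(7 + f*(6 + f)))/(1 + 1/(7 + f*(6 + f))) (I(f, X) = ((7 + 1/(f*(6 + f) + 7))/(1 + 1/(f*(6 + f) + 7)))*X = ((7 + 1/(7 + f*(6 + f)))/(1 + 1/(7 + f*(6 + f))))*X = X*(7 + 1/(7 + f*(6 + f)))/(1 + 1/(7 + f*(6 + f))))
I(1/(-7 - 26), -1) - 2125 = -(50 + 7*(6 + 1/(-7 - 26))/(-7 - 26))/(8 + (6 + 1/(-7 - 26))/(-7 - 26)) - 2125 = -(50 + 7*(6 + 1/(-33))/(-33))/(8 + (6 + 1/(-33))/(-33)) - 2125 = -(50 + 7*(-1/33)*(6 - 1/33))/(8 - (6 - 1/33)/33) - 2125 = -(50 + 7*(-1/33)*(197/33))/(8 - 1/33*197/33) - 2125 = -(50 - 1379/1089)/(8 - 197/1089) - 2125 = -1*53071/1089/8515/1089 - 2125 = -1*1089/8515*53071/1089 - 2125 = -53071/8515 - 2125 = -18147446/8515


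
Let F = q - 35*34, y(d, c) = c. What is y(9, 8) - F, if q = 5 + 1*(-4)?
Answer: 1197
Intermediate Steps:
q = 1 (q = 5 - 4 = 1)
F = -1189 (F = 1 - 35*34 = 1 - 1190 = -1189)
y(9, 8) - F = 8 - 1*(-1189) = 8 + 1189 = 1197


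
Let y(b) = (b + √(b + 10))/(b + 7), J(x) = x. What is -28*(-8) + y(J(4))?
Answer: 2468/11 + √14/11 ≈ 224.70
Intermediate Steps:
y(b) = (b + √(10 + b))/(7 + b)
-28*(-8) + y(J(4)) = -28*(-8) + (4 + √(10 + 4))/(7 + 4) = -28*(-8) + (4 + √14)/11 = 224 + (4 + √14)/11 = 224 + (4/11 + √14/11) = 2468/11 + √14/11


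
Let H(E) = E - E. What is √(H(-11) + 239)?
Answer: √239 ≈ 15.460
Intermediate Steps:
H(E) = 0
√(H(-11) + 239) = √(0 + 239) = √239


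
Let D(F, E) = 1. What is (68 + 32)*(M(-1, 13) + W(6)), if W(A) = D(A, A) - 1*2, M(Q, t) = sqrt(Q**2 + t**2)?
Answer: -100 + 100*sqrt(170) ≈ 1203.8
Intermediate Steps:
W(A) = -1 (W(A) = 1 - 1*2 = 1 - 2 = -1)
(68 + 32)*(M(-1, 13) + W(6)) = (68 + 32)*(sqrt((-1)**2 + 13**2) - 1) = 100*(sqrt(1 + 169) - 1) = 100*(sqrt(170) - 1) = 100*(-1 + sqrt(170)) = -100 + 100*sqrt(170)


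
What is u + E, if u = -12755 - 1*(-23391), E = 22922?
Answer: 33558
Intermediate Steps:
u = 10636 (u = -12755 + 23391 = 10636)
u + E = 10636 + 22922 = 33558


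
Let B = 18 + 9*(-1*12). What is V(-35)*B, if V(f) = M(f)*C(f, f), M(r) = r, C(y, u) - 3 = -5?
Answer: -6300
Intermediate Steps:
C(y, u) = -2 (C(y, u) = 3 - 5 = -2)
B = -90 (B = 18 + 9*(-12) = 18 - 108 = -90)
V(f) = -2*f (V(f) = f*(-2) = -2*f)
V(-35)*B = -2*(-35)*(-90) = 70*(-90) = -6300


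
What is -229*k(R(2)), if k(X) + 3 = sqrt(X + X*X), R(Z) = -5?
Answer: 687 - 458*sqrt(5) ≈ -337.12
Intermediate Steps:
k(X) = -3 + sqrt(X + X**2) (k(X) = -3 + sqrt(X + X*X) = -3 + sqrt(X + X**2))
-229*k(R(2)) = -229*(-3 + sqrt(-5*(1 - 5))) = -229*(-3 + sqrt(-5*(-4))) = -229*(-3 + sqrt(20)) = -229*(-3 + 2*sqrt(5)) = 687 - 458*sqrt(5)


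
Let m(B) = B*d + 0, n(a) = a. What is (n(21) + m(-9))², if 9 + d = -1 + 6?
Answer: 3249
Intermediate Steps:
d = -4 (d = -9 + (-1 + 6) = -9 + 5 = -4)
m(B) = -4*B (m(B) = B*(-4) + 0 = -4*B + 0 = -4*B)
(n(21) + m(-9))² = (21 - 4*(-9))² = (21 + 36)² = 57² = 3249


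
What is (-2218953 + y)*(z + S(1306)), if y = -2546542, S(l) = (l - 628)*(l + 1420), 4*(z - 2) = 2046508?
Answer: -11245886734215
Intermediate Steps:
z = 511629 (z = 2 + (¼)*2046508 = 2 + 511627 = 511629)
S(l) = (-628 + l)*(1420 + l)
(-2218953 + y)*(z + S(1306)) = (-2218953 - 2546542)*(511629 + (-891760 + 1306² + 792*1306)) = -4765495*(511629 + (-891760 + 1705636 + 1034352)) = -4765495*(511629 + 1848228) = -4765495*2359857 = -11245886734215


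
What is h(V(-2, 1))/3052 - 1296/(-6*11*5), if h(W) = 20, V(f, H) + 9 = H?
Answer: 165083/41965 ≈ 3.9338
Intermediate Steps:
V(f, H) = -9 + H
h(V(-2, 1))/3052 - 1296/(-6*11*5) = 20/3052 - 1296/(-6*11*5) = 20*(1/3052) - 1296/((-66*5)) = 5/763 - 1296/(-330) = 5/763 - 1296*(-1/330) = 5/763 + 216/55 = 165083/41965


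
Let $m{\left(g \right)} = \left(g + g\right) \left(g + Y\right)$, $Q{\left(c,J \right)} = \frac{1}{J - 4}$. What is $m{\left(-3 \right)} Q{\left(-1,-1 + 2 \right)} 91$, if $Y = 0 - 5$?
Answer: $-1456$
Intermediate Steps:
$Y = -5$
$Q{\left(c,J \right)} = \frac{1}{-4 + J}$
$m{\left(g \right)} = 2 g \left(-5 + g\right)$ ($m{\left(g \right)} = \left(g + g\right) \left(g - 5\right) = 2 g \left(-5 + g\right)$)
$m{\left(-3 \right)} Q{\left(-1,-1 + 2 \right)} 91 = \frac{2 \left(-3\right) \left(-5 - 3\right)}{-4 + \left(-1 + 2\right)} 91 = \frac{2 \left(-3\right) \left(-8\right)}{-4 + 1} \cdot 91 = \frac{48}{-3} \cdot 91 = 48 \left(- \frac{1}{3}\right) 91 = \left(-16\right) 91 = -1456$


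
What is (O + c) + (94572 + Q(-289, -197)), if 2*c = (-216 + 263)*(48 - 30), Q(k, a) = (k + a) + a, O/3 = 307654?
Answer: 1017274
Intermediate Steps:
O = 922962 (O = 3*307654 = 922962)
Q(k, a) = k + 2*a (Q(k, a) = (a + k) + a = k + 2*a)
c = 423 (c = ((-216 + 263)*(48 - 30))/2 = (47*18)/2 = (½)*846 = 423)
(O + c) + (94572 + Q(-289, -197)) = (922962 + 423) + (94572 + (-289 + 2*(-197))) = 923385 + (94572 + (-289 - 394)) = 923385 + (94572 - 683) = 923385 + 93889 = 1017274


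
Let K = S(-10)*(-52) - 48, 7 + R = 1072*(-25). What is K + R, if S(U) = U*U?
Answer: -32055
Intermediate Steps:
S(U) = U²
R = -26807 (R = -7 + 1072*(-25) = -7 - 26800 = -26807)
K = -5248 (K = (-10)²*(-52) - 48 = 100*(-52) - 48 = -5200 - 48 = -5248)
K + R = -5248 - 26807 = -32055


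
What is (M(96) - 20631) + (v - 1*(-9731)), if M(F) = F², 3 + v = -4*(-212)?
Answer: -839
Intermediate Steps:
v = 845 (v = -3 - 4*(-212) = -3 + 848 = 845)
(M(96) - 20631) + (v - 1*(-9731)) = (96² - 20631) + (845 - 1*(-9731)) = (9216 - 20631) + (845 + 9731) = -11415 + 10576 = -839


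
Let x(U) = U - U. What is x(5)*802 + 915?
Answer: 915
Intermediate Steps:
x(U) = 0
x(5)*802 + 915 = 0*802 + 915 = 0 + 915 = 915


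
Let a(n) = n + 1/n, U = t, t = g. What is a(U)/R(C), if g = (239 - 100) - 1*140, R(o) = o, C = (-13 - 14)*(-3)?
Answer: -2/81 ≈ -0.024691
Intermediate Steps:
C = 81 (C = -27*(-3) = 81)
g = -1 (g = 139 - 140 = -1)
t = -1
U = -1
a(U)/R(C) = (-1 + 1/(-1))/81 = (-1 - 1)*(1/81) = -2*1/81 = -2/81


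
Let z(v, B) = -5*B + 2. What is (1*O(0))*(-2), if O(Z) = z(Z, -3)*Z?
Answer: 0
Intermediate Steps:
z(v, B) = 2 - 5*B
O(Z) = 17*Z (O(Z) = (2 - 5*(-3))*Z = (2 + 15)*Z = 17*Z)
(1*O(0))*(-2) = (1*(17*0))*(-2) = (1*0)*(-2) = 0*(-2) = 0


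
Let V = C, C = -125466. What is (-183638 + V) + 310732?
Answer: 1628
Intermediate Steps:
V = -125466
(-183638 + V) + 310732 = (-183638 - 125466) + 310732 = -309104 + 310732 = 1628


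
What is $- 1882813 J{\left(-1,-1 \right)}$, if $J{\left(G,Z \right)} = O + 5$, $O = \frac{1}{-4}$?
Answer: $- \frac{35773447}{4} \approx -8.9434 \cdot 10^{6}$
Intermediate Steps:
$O = - \frac{1}{4} \approx -0.25$
$J{\left(G,Z \right)} = \frac{19}{4}$ ($J{\left(G,Z \right)} = - \frac{1}{4} + 5 = \frac{19}{4}$)
$- 1882813 J{\left(-1,-1 \right)} = \left(-1882813\right) \frac{19}{4} = - \frac{35773447}{4}$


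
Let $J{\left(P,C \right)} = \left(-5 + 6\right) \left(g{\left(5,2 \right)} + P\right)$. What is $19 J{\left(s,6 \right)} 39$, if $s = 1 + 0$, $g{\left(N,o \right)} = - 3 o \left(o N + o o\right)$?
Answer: $-61503$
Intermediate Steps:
$g{\left(N,o \right)} = - 3 o \left(o^{2} + N o\right)$ ($g{\left(N,o \right)} = - 3 o \left(N o + o^{2}\right) = - 3 o \left(o^{2} + N o\right)$)
$s = 1$
$J{\left(P,C \right)} = -84 + P$ ($J{\left(P,C \right)} = \left(-5 + 6\right) \left(3 \cdot 2^{2} \left(\left(-1\right) 5 - 2\right) + P\right) = 1 \left(3 \cdot 4 \left(-5 - 2\right) + P\right) = 1 \left(3 \cdot 4 \left(-7\right) + P\right) = 1 \left(-84 + P\right) = -84 + P$)
$19 J{\left(s,6 \right)} 39 = 19 \left(-84 + 1\right) 39 = 19 \left(-83\right) 39 = \left(-1577\right) 39 = -61503$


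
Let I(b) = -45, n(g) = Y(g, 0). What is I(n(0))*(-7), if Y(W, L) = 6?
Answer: 315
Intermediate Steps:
n(g) = 6
I(n(0))*(-7) = -45*(-7) = 315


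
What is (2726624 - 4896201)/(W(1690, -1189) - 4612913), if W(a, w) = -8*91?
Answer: 2169577/4613641 ≈ 0.47025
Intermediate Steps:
W(a, w) = -728
(2726624 - 4896201)/(W(1690, -1189) - 4612913) = (2726624 - 4896201)/(-728 - 4612913) = -2169577/(-4613641) = -2169577*(-1/4613641) = 2169577/4613641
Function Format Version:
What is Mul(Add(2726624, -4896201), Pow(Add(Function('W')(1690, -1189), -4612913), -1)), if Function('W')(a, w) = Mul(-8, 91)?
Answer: Rational(2169577, 4613641) ≈ 0.47025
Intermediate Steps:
Function('W')(a, w) = -728
Mul(Add(2726624, -4896201), Pow(Add(Function('W')(1690, -1189), -4612913), -1)) = Mul(Add(2726624, -4896201), Pow(Add(-728, -4612913), -1)) = Mul(-2169577, Pow(-4613641, -1)) = Mul(-2169577, Rational(-1, 4613641)) = Rational(2169577, 4613641)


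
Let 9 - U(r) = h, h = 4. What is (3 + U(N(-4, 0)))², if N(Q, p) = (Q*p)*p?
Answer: 64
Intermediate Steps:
N(Q, p) = Q*p²
U(r) = 5 (U(r) = 9 - 1*4 = 9 - 4 = 5)
(3 + U(N(-4, 0)))² = (3 + 5)² = 8² = 64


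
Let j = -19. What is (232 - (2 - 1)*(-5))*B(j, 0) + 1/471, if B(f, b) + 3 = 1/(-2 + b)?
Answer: -781387/942 ≈ -829.50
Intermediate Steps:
B(f, b) = -3 + 1/(-2 + b)
(232 - (2 - 1)*(-5))*B(j, 0) + 1/471 = (232 - (2 - 1)*(-5))*((7 - 3*0)/(-2 + 0)) + 1/471 = (232 - (-5))*((7 + 0)/(-2)) + 1/471 = (232 - 1*(-5))*(-½*7) + 1/471 = (232 + 5)*(-7/2) + 1/471 = 237*(-7/2) + 1/471 = -1659/2 + 1/471 = -781387/942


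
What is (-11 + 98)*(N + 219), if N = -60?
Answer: 13833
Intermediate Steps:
(-11 + 98)*(N + 219) = (-11 + 98)*(-60 + 219) = 87*159 = 13833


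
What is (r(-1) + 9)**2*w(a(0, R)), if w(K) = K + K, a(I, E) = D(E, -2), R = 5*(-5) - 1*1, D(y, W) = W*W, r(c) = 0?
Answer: 648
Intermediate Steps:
D(y, W) = W**2
R = -26 (R = -25 - 1 = -26)
a(I, E) = 4 (a(I, E) = (-2)**2 = 4)
w(K) = 2*K
(r(-1) + 9)**2*w(a(0, R)) = (0 + 9)**2*(2*4) = 9**2*8 = 81*8 = 648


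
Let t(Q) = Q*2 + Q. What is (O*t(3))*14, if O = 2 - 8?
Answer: -756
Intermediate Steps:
t(Q) = 3*Q (t(Q) = 2*Q + Q = 3*Q)
O = -6
(O*t(3))*14 = -18*3*14 = -6*9*14 = -54*14 = -756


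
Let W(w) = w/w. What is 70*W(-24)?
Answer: 70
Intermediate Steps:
W(w) = 1
70*W(-24) = 70*1 = 70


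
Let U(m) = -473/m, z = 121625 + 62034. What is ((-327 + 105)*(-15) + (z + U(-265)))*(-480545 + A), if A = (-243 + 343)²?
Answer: -4663341680822/53 ≈ -8.7988e+10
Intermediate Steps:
A = 10000 (A = 100² = 10000)
z = 183659
((-327 + 105)*(-15) + (z + U(-265)))*(-480545 + A) = ((-327 + 105)*(-15) + (183659 - 473/(-265)))*(-480545 + 10000) = (-222*(-15) + (183659 - 473*(-1/265)))*(-470545) = (3330 + (183659 + 473/265))*(-470545) = (3330 + 48670108/265)*(-470545) = (49552558/265)*(-470545) = -4663341680822/53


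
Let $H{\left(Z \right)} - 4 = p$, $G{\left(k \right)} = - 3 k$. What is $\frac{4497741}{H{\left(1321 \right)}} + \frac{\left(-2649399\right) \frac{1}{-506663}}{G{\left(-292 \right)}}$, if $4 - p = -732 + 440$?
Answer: $\frac{27725884909939}{1849319950} \approx 14992.0$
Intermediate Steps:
$p = 296$ ($p = 4 - \left(-732 + 440\right) = 4 - -292 = 4 + 292 = 296$)
$H{\left(Z \right)} = 300$ ($H{\left(Z \right)} = 4 + 296 = 300$)
$\frac{4497741}{H{\left(1321 \right)}} + \frac{\left(-2649399\right) \frac{1}{-506663}}{G{\left(-292 \right)}} = \frac{4497741}{300} + \frac{\left(-2649399\right) \frac{1}{-506663}}{\left(-3\right) \left(-292\right)} = 4497741 \cdot \frac{1}{300} + \frac{\left(-2649399\right) \left(- \frac{1}{506663}\right)}{876} = \frac{1499247}{100} + \frac{2649399}{506663} \cdot \frac{1}{876} = \frac{1499247}{100} + \frac{883133}{147945596} = \frac{27725884909939}{1849319950}$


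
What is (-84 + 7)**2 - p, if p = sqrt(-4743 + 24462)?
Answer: 5929 - 3*sqrt(2191) ≈ 5788.6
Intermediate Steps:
p = 3*sqrt(2191) (p = sqrt(19719) = 3*sqrt(2191) ≈ 140.42)
(-84 + 7)**2 - p = (-84 + 7)**2 - 3*sqrt(2191) = (-77)**2 - 3*sqrt(2191) = 5929 - 3*sqrt(2191)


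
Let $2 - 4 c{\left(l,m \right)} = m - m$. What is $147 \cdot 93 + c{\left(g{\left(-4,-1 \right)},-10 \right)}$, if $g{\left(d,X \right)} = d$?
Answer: $\frac{27343}{2} \approx 13672.0$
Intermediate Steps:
$c{\left(l,m \right)} = \frac{1}{2}$ ($c{\left(l,m \right)} = \frac{1}{2} - \frac{m - m}{4} = \frac{1}{2} - 0 = \frac{1}{2} + 0 = \frac{1}{2}$)
$147 \cdot 93 + c{\left(g{\left(-4,-1 \right)},-10 \right)} = 147 \cdot 93 + \frac{1}{2} = 13671 + \frac{1}{2} = \frac{27343}{2}$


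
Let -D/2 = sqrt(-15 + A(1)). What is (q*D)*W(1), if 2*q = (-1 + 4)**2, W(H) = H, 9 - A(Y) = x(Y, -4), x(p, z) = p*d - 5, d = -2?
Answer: -9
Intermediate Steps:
x(p, z) = -5 - 2*p (x(p, z) = p*(-2) - 5 = -2*p - 5 = -5 - 2*p)
A(Y) = 14 + 2*Y (A(Y) = 9 - (-5 - 2*Y) = 9 + (5 + 2*Y) = 14 + 2*Y)
D = -2 (D = -2*sqrt(-15 + (14 + 2*1)) = -2*sqrt(-15 + (14 + 2)) = -2*sqrt(-15 + 16) = -2*sqrt(1) = -2*1 = -2)
q = 9/2 (q = (-1 + 4)**2/2 = (1/2)*3**2 = (1/2)*9 = 9/2 ≈ 4.5000)
(q*D)*W(1) = ((9/2)*(-2))*1 = -9*1 = -9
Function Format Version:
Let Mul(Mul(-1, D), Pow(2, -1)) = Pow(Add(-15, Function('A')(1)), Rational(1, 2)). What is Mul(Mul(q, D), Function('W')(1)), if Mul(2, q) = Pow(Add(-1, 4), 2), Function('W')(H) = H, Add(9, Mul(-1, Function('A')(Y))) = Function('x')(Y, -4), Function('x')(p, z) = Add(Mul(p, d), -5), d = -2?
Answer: -9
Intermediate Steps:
Function('x')(p, z) = Add(-5, Mul(-2, p)) (Function('x')(p, z) = Add(Mul(p, -2), -5) = Add(Mul(-2, p), -5) = Add(-5, Mul(-2, p)))
Function('A')(Y) = Add(14, Mul(2, Y)) (Function('A')(Y) = Add(9, Mul(-1, Add(-5, Mul(-2, Y)))) = Add(9, Add(5, Mul(2, Y))) = Add(14, Mul(2, Y)))
D = -2 (D = Mul(-2, Pow(Add(-15, Add(14, Mul(2, 1))), Rational(1, 2))) = Mul(-2, Pow(Add(-15, Add(14, 2)), Rational(1, 2))) = Mul(-2, Pow(Add(-15, 16), Rational(1, 2))) = Mul(-2, Pow(1, Rational(1, 2))) = Mul(-2, 1) = -2)
q = Rational(9, 2) (q = Mul(Rational(1, 2), Pow(Add(-1, 4), 2)) = Mul(Rational(1, 2), Pow(3, 2)) = Mul(Rational(1, 2), 9) = Rational(9, 2) ≈ 4.5000)
Mul(Mul(q, D), Function('W')(1)) = Mul(Mul(Rational(9, 2), -2), 1) = Mul(-9, 1) = -9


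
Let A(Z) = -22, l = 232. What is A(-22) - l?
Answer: -254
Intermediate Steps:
A(-22) - l = -22 - 1*232 = -22 - 232 = -254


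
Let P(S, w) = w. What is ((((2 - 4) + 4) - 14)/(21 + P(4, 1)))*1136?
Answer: -6816/11 ≈ -619.64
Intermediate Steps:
((((2 - 4) + 4) - 14)/(21 + P(4, 1)))*1136 = ((((2 - 4) + 4) - 14)/(21 + 1))*1136 = (((-2 + 4) - 14)/22)*1136 = ((2 - 14)*(1/22))*1136 = -12*1/22*1136 = -6/11*1136 = -6816/11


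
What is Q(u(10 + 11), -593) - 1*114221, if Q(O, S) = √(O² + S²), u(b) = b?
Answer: -114221 + √352090 ≈ -1.1363e+5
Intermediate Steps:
Q(u(10 + 11), -593) - 1*114221 = √((10 + 11)² + (-593)²) - 1*114221 = √(21² + 351649) - 114221 = √(441 + 351649) - 114221 = √352090 - 114221 = -114221 + √352090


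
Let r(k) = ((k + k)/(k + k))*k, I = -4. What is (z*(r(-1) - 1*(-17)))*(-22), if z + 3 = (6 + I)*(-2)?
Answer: 2464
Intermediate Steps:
r(k) = k (r(k) = ((2*k)/((2*k)))*k = ((2*k)*(1/(2*k)))*k = 1*k = k)
z = -7 (z = -3 + (6 - 4)*(-2) = -3 + 2*(-2) = -3 - 4 = -7)
(z*(r(-1) - 1*(-17)))*(-22) = -7*(-1 - 1*(-17))*(-22) = -7*(-1 + 17)*(-22) = -7*16*(-22) = -112*(-22) = 2464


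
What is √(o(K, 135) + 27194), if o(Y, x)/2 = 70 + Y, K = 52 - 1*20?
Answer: √27398 ≈ 165.52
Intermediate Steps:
K = 32 (K = 52 - 20 = 32)
o(Y, x) = 140 + 2*Y (o(Y, x) = 2*(70 + Y) = 140 + 2*Y)
√(o(K, 135) + 27194) = √((140 + 2*32) + 27194) = √((140 + 64) + 27194) = √(204 + 27194) = √27398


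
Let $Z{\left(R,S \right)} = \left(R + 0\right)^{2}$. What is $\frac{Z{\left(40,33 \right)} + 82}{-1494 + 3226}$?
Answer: $\frac{841}{866} \approx 0.97113$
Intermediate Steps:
$Z{\left(R,S \right)} = R^{2}$
$\frac{Z{\left(40,33 \right)} + 82}{-1494 + 3226} = \frac{40^{2} + 82}{-1494 + 3226} = \frac{1600 + 82}{1732} = 1682 \cdot \frac{1}{1732} = \frac{841}{866}$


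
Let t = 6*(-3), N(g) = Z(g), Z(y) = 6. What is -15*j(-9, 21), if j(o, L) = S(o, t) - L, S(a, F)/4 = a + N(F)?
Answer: 495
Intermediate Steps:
N(g) = 6
t = -18
S(a, F) = 24 + 4*a (S(a, F) = 4*(a + 6) = 4*(6 + a) = 24 + 4*a)
j(o, L) = 24 - L + 4*o (j(o, L) = (24 + 4*o) - L = 24 - L + 4*o)
-15*j(-9, 21) = -15*(24 - 1*21 + 4*(-9)) = -15*(24 - 21 - 36) = -15*(-33) = 495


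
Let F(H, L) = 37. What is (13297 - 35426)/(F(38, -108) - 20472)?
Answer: 22129/20435 ≈ 1.0829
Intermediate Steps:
(13297 - 35426)/(F(38, -108) - 20472) = (13297 - 35426)/(37 - 20472) = -22129/(-20435) = -22129*(-1/20435) = 22129/20435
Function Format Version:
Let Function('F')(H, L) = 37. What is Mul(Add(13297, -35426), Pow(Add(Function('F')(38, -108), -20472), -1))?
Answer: Rational(22129, 20435) ≈ 1.0829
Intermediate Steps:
Mul(Add(13297, -35426), Pow(Add(Function('F')(38, -108), -20472), -1)) = Mul(Add(13297, -35426), Pow(Add(37, -20472), -1)) = Mul(-22129, Pow(-20435, -1)) = Mul(-22129, Rational(-1, 20435)) = Rational(22129, 20435)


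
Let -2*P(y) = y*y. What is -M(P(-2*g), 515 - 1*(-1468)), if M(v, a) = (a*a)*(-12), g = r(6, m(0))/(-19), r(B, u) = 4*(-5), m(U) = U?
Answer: 47187468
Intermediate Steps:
r(B, u) = -20
g = 20/19 (g = -20/(-19) = -20*(-1/19) = 20/19 ≈ 1.0526)
P(y) = -y²/2 (P(y) = -y*y/2 = -y²/2)
M(v, a) = -12*a² (M(v, a) = a²*(-12) = -12*a²)
-M(P(-2*g), 515 - 1*(-1468)) = -(-12)*(515 - 1*(-1468))² = -(-12)*(515 + 1468)² = -(-12)*1983² = -(-12)*3932289 = -1*(-47187468) = 47187468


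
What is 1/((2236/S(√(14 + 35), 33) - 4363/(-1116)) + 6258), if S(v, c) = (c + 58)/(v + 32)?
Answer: 7812/56404165 ≈ 0.00013850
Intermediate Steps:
S(v, c) = (58 + c)/(32 + v)
1/((2236/S(√(14 + 35), 33) - 4363/(-1116)) + 6258) = 1/((2236/(((58 + 33)/(32 + √(14 + 35)))) - 4363/(-1116)) + 6258) = 1/((2236/((91/(32 + √49))) - 4363*(-1/1116)) + 6258) = 1/((2236/((91/(32 + 7))) + 4363/1116) + 6258) = 1/((2236/((91/39)) + 4363/1116) + 6258) = 1/((2236/(((1/39)*91)) + 4363/1116) + 6258) = 1/((2236/(7/3) + 4363/1116) + 6258) = 1/((2236*(3/7) + 4363/1116) + 6258) = 1/((6708/7 + 4363/1116) + 6258) = 1/(7516669/7812 + 6258) = 1/(56404165/7812) = 7812/56404165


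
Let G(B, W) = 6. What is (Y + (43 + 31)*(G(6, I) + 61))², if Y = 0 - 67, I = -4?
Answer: 23921881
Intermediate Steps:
Y = -67
(Y + (43 + 31)*(G(6, I) + 61))² = (-67 + (43 + 31)*(6 + 61))² = (-67 + 74*67)² = (-67 + 4958)² = 4891² = 23921881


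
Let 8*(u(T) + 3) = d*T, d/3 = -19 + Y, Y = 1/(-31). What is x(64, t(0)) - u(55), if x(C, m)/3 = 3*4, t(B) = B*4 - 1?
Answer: 53511/124 ≈ 431.54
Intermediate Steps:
Y = -1/31 ≈ -0.032258
d = -1770/31 (d = 3*(-19 - 1/31) = 3*(-590/31) = -1770/31 ≈ -57.097)
t(B) = -1 + 4*B (t(B) = 4*B - 1 = -1 + 4*B)
u(T) = -3 - 885*T/124 (u(T) = -3 + (-1770*T/31)/8 = -3 - 885*T/124)
x(C, m) = 36 (x(C, m) = 3*(3*4) = 3*12 = 36)
x(64, t(0)) - u(55) = 36 - (-3 - 885/124*55) = 36 - (-3 - 48675/124) = 36 - 1*(-49047/124) = 36 + 49047/124 = 53511/124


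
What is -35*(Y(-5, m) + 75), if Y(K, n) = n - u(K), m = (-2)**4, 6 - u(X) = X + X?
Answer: -2625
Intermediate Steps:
u(X) = 6 - 2*X (u(X) = 6 - (X + X) = 6 - 2*X)
m = 16
Y(K, n) = -6 + n + 2*K (Y(K, n) = n - (6 - 2*K) = n + (-6 + 2*K) = -6 + n + 2*K)
-35*(Y(-5, m) + 75) = -35*((-6 + 16 + 2*(-5)) + 75) = -35*((-6 + 16 - 10) + 75) = -35*(0 + 75) = -35*75 = -2625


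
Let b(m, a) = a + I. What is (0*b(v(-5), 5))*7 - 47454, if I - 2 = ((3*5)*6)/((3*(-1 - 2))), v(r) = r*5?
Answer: -47454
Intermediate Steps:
v(r) = 5*r
I = -8 (I = 2 + ((3*5)*6)/((3*(-1 - 2))) = 2 + (15*6)/((3*(-3))) = 2 + 90/(-9) = 2 + 90*(-⅑) = 2 - 10 = -8)
b(m, a) = -8 + a (b(m, a) = a - 8 = -8 + a)
(0*b(v(-5), 5))*7 - 47454 = (0*(-8 + 5))*7 - 47454 = (0*(-3))*7 - 47454 = 0*7 - 47454 = 0 - 47454 = -47454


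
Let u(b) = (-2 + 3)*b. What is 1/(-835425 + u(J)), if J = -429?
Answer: -1/835854 ≈ -1.1964e-6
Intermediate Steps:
u(b) = b (u(b) = 1*b = b)
1/(-835425 + u(J)) = 1/(-835425 - 429) = 1/(-835854) = -1/835854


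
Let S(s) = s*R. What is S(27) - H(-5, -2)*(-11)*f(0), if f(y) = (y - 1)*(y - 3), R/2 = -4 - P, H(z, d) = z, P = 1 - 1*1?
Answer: -381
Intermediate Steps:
P = 0 (P = 1 - 1 = 0)
R = -8 (R = 2*(-4 - 1*0) = 2*(-4 + 0) = 2*(-4) = -8)
f(y) = (-1 + y)*(-3 + y)
S(s) = -8*s (S(s) = s*(-8) = -8*s)
S(27) - H(-5, -2)*(-11)*f(0) = -8*27 - (-5*(-11))*(3 + 0² - 4*0) = -216 - 55*(3 + 0 + 0) = -216 - 55*3 = -216 - 1*165 = -216 - 165 = -381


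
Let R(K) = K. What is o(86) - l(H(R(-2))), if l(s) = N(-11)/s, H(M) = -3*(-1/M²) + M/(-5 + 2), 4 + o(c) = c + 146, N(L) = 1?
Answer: 3864/17 ≈ 227.29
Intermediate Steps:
o(c) = 142 + c (o(c) = -4 + (c + 146) = -4 + (146 + c) = 142 + c)
H(M) = 3/M² - M/3 (H(M) = -(-3)/M² + M/(-3) = 3/M² + M*(-⅓) = 3/M² - M/3)
l(s) = 1/s
o(86) - l(H(R(-2))) = (142 + 86) - 1/(3/(-2)² - ⅓*(-2)) = 228 - 1/(3*(¼) + ⅔) = 228 - 1/(¾ + ⅔) = 228 - 1/17/12 = 228 - 1*12/17 = 228 - 12/17 = 3864/17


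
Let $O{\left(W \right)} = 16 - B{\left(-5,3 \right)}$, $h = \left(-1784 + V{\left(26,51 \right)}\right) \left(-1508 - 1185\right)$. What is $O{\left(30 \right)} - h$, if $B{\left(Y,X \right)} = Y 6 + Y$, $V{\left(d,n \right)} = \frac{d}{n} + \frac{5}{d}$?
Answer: $- \frac{6367942903}{1326} \approx -4.8024 \cdot 10^{6}$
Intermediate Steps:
$V{\left(d,n \right)} = \frac{5}{d} + \frac{d}{n}$
$h = \frac{6368010529}{1326}$ ($h = \left(-1784 + \left(\frac{5}{26} + \frac{26}{51}\right)\right) \left(-1508 - 1185\right) = \left(-1784 + \left(5 \cdot \frac{1}{26} + 26 \cdot \frac{1}{51}\right)\right) \left(-2693\right) = \left(-1784 + \left(\frac{5}{26} + \frac{26}{51}\right)\right) \left(-2693\right) = \left(-1784 + \frac{931}{1326}\right) \left(-2693\right) = \left(- \frac{2364653}{1326}\right) \left(-2693\right) = \frac{6368010529}{1326} \approx 4.8024 \cdot 10^{6}$)
$B{\left(Y,X \right)} = 7 Y$ ($B{\left(Y,X \right)} = 6 Y + Y = 7 Y$)
$O{\left(W \right)} = 51$ ($O{\left(W \right)} = 16 - 7 \left(-5\right) = 16 - -35 = 16 + 35 = 51$)
$O{\left(30 \right)} - h = 51 - \frac{6368010529}{1326} = - \frac{6367942903}{1326}$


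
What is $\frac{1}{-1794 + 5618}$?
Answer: $\frac{1}{3824} \approx 0.00026151$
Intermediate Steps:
$\frac{1}{-1794 + 5618} = \frac{1}{3824}$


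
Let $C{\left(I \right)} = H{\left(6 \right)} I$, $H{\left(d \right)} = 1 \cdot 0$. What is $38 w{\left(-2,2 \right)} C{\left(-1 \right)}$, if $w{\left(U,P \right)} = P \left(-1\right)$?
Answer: $0$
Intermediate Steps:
$H{\left(d \right)} = 0$
$w{\left(U,P \right)} = - P$
$C{\left(I \right)} = 0$ ($C{\left(I \right)} = 0 I = 0$)
$38 w{\left(-2,2 \right)} C{\left(-1 \right)} = 38 \left(\left(-1\right) 2\right) 0 = 38 \left(-2\right) 0 = \left(-76\right) 0 = 0$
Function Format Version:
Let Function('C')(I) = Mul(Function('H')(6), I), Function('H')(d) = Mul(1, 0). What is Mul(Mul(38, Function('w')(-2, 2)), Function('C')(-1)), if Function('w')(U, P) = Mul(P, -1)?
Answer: 0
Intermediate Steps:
Function('H')(d) = 0
Function('w')(U, P) = Mul(-1, P)
Function('C')(I) = 0 (Function('C')(I) = Mul(0, I) = 0)
Mul(Mul(38, Function('w')(-2, 2)), Function('C')(-1)) = Mul(Mul(38, Mul(-1, 2)), 0) = Mul(Mul(38, -2), 0) = Mul(-76, 0) = 0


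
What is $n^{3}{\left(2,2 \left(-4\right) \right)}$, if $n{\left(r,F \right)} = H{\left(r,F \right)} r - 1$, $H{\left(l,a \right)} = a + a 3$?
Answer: $-274625$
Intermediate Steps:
$H{\left(l,a \right)} = 4 a$ ($H{\left(l,a \right)} = a + 3 a = 4 a$)
$n{\left(r,F \right)} = -1 + 4 F r$ ($n{\left(r,F \right)} = 4 F r - 1 = -1 + 4 F r$)
$n^{3}{\left(2,2 \left(-4\right) \right)} = \left(-1 + 4 \cdot 2 \left(-4\right) 2\right)^{3} = \left(-1 + 4 \left(-8\right) 2\right)^{3} = \left(-1 - 64\right)^{3} = \left(-65\right)^{3} = -274625$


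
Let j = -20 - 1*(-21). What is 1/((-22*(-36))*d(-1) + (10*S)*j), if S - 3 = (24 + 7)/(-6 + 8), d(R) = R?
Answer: -1/607 ≈ -0.0016474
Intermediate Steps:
j = 1 (j = -20 + 21 = 1)
S = 37/2 (S = 3 + (24 + 7)/(-6 + 8) = 3 + 31/2 = 37/2 ≈ 18.500)
1/((-22*(-36))*d(-1) + (10*S)*j) = 1/(-22*(-36)*(-1) + (10*(37/2))*1) = 1/(792*(-1) + 185*1) = 1/(-792 + 185) = 1/(-607) = -1/607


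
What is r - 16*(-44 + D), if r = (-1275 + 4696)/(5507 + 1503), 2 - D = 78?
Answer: 13462621/7010 ≈ 1920.5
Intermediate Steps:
D = -76 (D = 2 - 1*78 = 2 - 78 = -76)
r = 3421/7010 ≈ 0.48802
r - 16*(-44 + D) = 3421/7010 - 16*(-44 - 76) = 3421/7010 - 16*(-120) = 3421/7010 - 1*(-1920) = 3421/7010 + 1920 = 13462621/7010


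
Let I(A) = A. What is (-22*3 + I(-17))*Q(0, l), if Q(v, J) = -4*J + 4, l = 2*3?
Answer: 1660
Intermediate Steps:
l = 6
Q(v, J) = 4 - 4*J
(-22*3 + I(-17))*Q(0, l) = (-22*3 - 17)*(4 - 4*6) = (-66 - 17)*(4 - 24) = -83*(-20) = 1660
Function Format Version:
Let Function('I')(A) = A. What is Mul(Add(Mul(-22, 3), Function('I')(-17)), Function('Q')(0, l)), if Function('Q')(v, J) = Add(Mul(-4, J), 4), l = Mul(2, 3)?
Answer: 1660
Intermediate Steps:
l = 6
Function('Q')(v, J) = Add(4, Mul(-4, J))
Mul(Add(Mul(-22, 3), Function('I')(-17)), Function('Q')(0, l)) = Mul(Add(Mul(-22, 3), -17), Add(4, Mul(-4, 6))) = Mul(Add(-66, -17), Add(4, -24)) = Mul(-83, -20) = 1660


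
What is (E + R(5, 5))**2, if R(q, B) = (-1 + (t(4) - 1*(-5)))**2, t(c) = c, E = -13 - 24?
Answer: 729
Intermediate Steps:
E = -37
R(q, B) = 64 (R(q, B) = (-1 + (4 - 1*(-5)))**2 = (-1 + (4 + 5))**2 = (-1 + 9)**2 = 8**2 = 64)
(E + R(5, 5))**2 = (-37 + 64)**2 = 27**2 = 729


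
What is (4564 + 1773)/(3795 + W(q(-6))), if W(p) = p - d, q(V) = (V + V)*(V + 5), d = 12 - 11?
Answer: 6337/3806 ≈ 1.6650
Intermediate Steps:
d = 1
q(V) = 2*V*(5 + V) (q(V) = (2*V)*(5 + V) = 2*V*(5 + V))
W(p) = -1 + p (W(p) = p - 1*1 = p - 1 = -1 + p)
(4564 + 1773)/(3795 + W(q(-6))) = (4564 + 1773)/(3795 + (-1 + 2*(-6)*(5 - 6))) = 6337/(3795 + (-1 + 2*(-6)*(-1))) = 6337/(3795 + (-1 + 12)) = 6337/(3795 + 11) = 6337/3806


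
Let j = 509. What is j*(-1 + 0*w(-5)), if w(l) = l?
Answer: -509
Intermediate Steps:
j*(-1 + 0*w(-5)) = 509*(-1 + 0*(-5)) = 509*(-1 + 0) = 509*(-1) = -509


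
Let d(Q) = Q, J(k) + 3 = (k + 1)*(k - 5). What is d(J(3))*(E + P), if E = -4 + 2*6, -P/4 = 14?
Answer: 528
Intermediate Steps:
P = -56 (P = -4*14 = -56)
J(k) = -3 + (1 + k)*(-5 + k) (J(k) = -3 + (k + 1)*(k - 5) = -3 + (1 + k)*(-5 + k))
E = 8 (E = -4 + 12 = 8)
d(J(3))*(E + P) = (-8 + 3² - 4*3)*(8 - 56) = (-8 + 9 - 12)*(-48) = -11*(-48) = 528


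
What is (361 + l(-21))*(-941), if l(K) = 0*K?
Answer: -339701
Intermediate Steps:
l(K) = 0
(361 + l(-21))*(-941) = (361 + 0)*(-941) = 361*(-941) = -339701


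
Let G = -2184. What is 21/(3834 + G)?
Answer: 7/550 ≈ 0.012727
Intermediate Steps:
21/(3834 + G) = 21/(3834 - 2184) = 21/1650 = (1/1650)*21 = 7/550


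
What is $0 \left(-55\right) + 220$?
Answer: $220$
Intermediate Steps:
$0 \left(-55\right) + 220 = 0 + 220 = 220$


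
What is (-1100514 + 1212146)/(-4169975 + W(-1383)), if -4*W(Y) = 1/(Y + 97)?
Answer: -574235008/21450351399 ≈ -0.026770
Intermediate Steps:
W(Y) = -1/(4*(97 + Y)) (W(Y) = -1/(4*(Y + 97)) = -1/(4*(97 + Y)))
(-1100514 + 1212146)/(-4169975 + W(-1383)) = (-1100514 + 1212146)/(-4169975 - 1/(388 + 4*(-1383))) = 111632/(-4169975 - 1/(388 - 5532)) = 111632/(-4169975 - 1/(-5144)) = 111632/(-4169975 - 1*(-1/5144)) = 111632/(-4169975 + 1/5144) = 111632/(-21450351399/5144) = 111632*(-5144/21450351399) = -574235008/21450351399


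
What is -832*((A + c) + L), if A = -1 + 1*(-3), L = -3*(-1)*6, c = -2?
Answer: -9984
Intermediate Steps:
L = 18 (L = 3*6 = 18)
A = -4 (A = -1 - 3 = -4)
-832*((A + c) + L) = -832*((-4 - 2) + 18) = -832*(-6 + 18) = -832*12 = -9984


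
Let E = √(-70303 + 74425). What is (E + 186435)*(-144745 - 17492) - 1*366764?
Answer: -30247021859 - 486711*√458 ≈ -3.0257e+10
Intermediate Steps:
E = 3*√458 (E = √4122 = 3*√458 ≈ 64.203)
(E + 186435)*(-144745 - 17492) - 1*366764 = (3*√458 + 186435)*(-144745 - 17492) - 1*366764 = (186435 + 3*√458)*(-162237) - 366764 = (-30246655095 - 486711*√458) - 366764 = -30247021859 - 486711*√458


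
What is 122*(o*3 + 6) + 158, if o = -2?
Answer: 158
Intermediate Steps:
122*(o*3 + 6) + 158 = 122*(-2*3 + 6) + 158 = 122*(-6 + 6) + 158 = 122*0 + 158 = 0 + 158 = 158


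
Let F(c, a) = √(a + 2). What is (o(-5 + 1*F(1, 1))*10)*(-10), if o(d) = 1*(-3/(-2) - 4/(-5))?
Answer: -230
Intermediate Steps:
F(c, a) = √(2 + a)
o(d) = 23/10 (o(d) = 1*(-3*(-½) - 4*(-⅕)) = 1*(3/2 + ⅘) = 1*(23/10) = 23/10)
(o(-5 + 1*F(1, 1))*10)*(-10) = ((23/10)*10)*(-10) = 23*(-10) = -230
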